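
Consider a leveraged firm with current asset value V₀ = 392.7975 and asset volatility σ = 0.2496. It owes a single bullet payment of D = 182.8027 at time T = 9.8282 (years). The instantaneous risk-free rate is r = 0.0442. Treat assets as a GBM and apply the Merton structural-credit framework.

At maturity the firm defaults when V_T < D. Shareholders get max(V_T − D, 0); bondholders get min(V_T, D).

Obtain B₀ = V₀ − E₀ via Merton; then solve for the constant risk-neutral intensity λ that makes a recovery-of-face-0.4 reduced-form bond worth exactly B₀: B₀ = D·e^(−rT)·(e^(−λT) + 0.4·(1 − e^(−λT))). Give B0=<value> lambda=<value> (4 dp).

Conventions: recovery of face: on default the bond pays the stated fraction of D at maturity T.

Equity is a call on the firm's assets struck at D = 182.8027:
d₁ = [ln(V₀/D) + (r + σ²/2)T] / (σ√T)
   = [ln(392.7975/182.8027) + (0.0442 + 0.5·0.2496²)·9.8282] / (0.2496·√9.8282)
   = [0.764887 + 0.740556] / 0.782495 = 1.923900
d₂ = d₁ − σ√T = 1.923900 − 0.782495 = 1.141405
N(d₁) = 0.972816,  N(d₂) = 0.873149,  e^(−rT) = 0.647649
E₀ = V₀·N(d₁) − D·e^(−rT)·N(d₂)
   = 392.7975·0.972816 − 182.8027·0.647649·0.873149 = 278.745992
B₀ = V₀ − E₀ = 392.7975 − 278.745992 = 114.051508
e^(−λT) = (B₀·e^(rT)/D − 0.4)/(1 − 0.4) = (114.0515·1.544046/182.8027 − 0.4)/0.6 = 0.93889675
λ = −ln(0.93889675)/9.8282 = 0.006415

B0=114.0515 lambda=0.0064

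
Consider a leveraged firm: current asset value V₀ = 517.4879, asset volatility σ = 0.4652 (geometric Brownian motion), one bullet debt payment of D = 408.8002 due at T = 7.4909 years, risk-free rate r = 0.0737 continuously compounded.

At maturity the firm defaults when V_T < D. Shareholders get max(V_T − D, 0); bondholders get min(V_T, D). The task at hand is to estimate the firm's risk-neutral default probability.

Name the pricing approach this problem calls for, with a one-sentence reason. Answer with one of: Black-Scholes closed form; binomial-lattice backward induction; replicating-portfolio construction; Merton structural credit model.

framework: Merton structural credit model

Key observation: the question is about default risk generated by asset-value dynamics against a debt face of 408.8002 — the structural framework prices exactly that.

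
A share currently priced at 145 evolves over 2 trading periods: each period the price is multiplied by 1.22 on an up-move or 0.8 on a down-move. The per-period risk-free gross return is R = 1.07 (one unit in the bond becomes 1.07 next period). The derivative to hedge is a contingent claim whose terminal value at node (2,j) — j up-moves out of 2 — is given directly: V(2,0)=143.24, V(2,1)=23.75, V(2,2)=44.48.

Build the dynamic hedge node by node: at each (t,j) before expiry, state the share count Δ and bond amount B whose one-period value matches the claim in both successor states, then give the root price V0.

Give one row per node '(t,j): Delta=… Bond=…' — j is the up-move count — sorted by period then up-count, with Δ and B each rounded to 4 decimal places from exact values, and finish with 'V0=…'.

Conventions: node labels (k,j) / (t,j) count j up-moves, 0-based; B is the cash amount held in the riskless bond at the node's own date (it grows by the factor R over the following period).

(0,0): Delta=-0.4504 Bond=106.8452
(1,0): Delta=-2.4526 Bond=346.5794
(1,1): Delta=0.2790 Bond=-14.7063
V0=41.5391

Risk-neutral probability p* = (R−d)/(u−d) = (1.07−0.8)/(1.22−0.8) = 0.6429.
At maturity the claim pays: V(2,0)=143.2400, V(2,1)=23.7500, V(2,2)=44.4800
  t=1,j=0: stock 116.0000 → up 141.5200 (V=23.7500), down 92.8000 (V=143.2400). Price 62.0794; hedge Δ=-2.4526, bond B=346.5794.
  t=1,j=1: stock 176.9000 → up 215.8180 (V=44.4800), down 141.5200 (V=23.7500). Price 34.6509; hedge Δ=0.2790, bond B=-14.7063.
  t=0,j=0: stock 145.0000 → up 176.9000 (V=34.6509), down 116.0000 (V=62.0794). Price 41.5391; hedge Δ=-0.4504, bond B=106.8452.
As a check, the time-0 holding Δ(0,0)·S0 + B(0,0) comes to 41.5391 — exactly V0.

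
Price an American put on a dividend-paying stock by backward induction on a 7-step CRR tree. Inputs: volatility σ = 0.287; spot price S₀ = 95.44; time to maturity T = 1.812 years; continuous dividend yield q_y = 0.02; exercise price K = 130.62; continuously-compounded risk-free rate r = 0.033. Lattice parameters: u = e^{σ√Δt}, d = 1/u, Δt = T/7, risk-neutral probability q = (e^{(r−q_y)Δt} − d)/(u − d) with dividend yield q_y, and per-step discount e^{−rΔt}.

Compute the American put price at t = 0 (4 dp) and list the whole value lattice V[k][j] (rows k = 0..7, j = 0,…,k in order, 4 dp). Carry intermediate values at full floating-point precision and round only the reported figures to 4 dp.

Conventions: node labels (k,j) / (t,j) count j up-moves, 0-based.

price = 38.1911
tree:
38.1911
48.3865 27.6149
59.3512 37.1443 17.5838
69.0338 48.1464 25.6578 8.9796
77.4009 59.3512 36.0131 14.6785 2.8445
84.6312 69.0338 48.1464 23.2562 5.4653 0.0000
90.8792 77.4009 59.3512 35.1800 10.5006 0.0000 0.0000
96.2784 84.6312 69.0338 48.1464 20.1750 0.0000 0.0000 0.0000

Δt=0.25886, u=1.15722, d=0.86414, q=0.47506, disc=e^(-rΔt)=0.99149
k=7 terminal: V=max(K-S,0) → 96.2784 84.6312 69.0338 48.1464 20.1750 0.0000 0.0000 0.0000
k=6: j=0 S=39.7408 intr=90.8792 cont=89.9734 V=90.8792[EX]; j=1 S=53.2191 intr=77.4009 cont=76.5646 V=77.4009[EX]; j=2 S=71.2688 intr=59.3512 cont=58.6082 V=59.3512[EX]; j=3 S=95.4400 intr=35.1800 cont=34.5618 V=35.1800[EX]; j=4 S=127.8091 intr=2.8109 cont=10.5006 V=10.5006[hold]; j=5 S=171.1563 intr=0.0000 cont=0.0000 V=0.0000[hold]; j=6 S=229.2051 intr=0.0000 cont=0.0000 V=0.0000[hold]
k=5: j=0 S=45.9888 intr=84.6312 cont=83.7576 V=84.6312[EX]; j=1 S=61.5862 intr=69.0338 cont=68.2408 V=69.0338[EX]; j=2 S=82.4736 intr=48.1464 cont=47.4613 V=48.1464[EX]; j=3 S=110.4450 intr=20.1750 cont=23.2562 V=23.2562[hold]; j=4 S=147.9031 intr=0.0000 cont=5.4653 V=5.4653[hold]; j=5 S=198.0654 intr=0.0000 cont=0.0000 V=0.0000[hold]
k=4: j=0 S=53.2191 intr=77.4009 cont=76.5646 V=77.4009[EX]; j=1 S=71.2688 intr=59.3512 cont=58.6082 V=59.3512[EX]; j=2 S=95.4400 intr=35.1800 cont=36.0131 V=36.0131[hold]; j=3 S=127.8091 intr=2.8109 cont=14.6785 V=14.6785[hold]; j=4 S=171.1563 intr=0.0000 cont=2.8445 V=2.8445[hold]
k=3: j=0 S=61.5862 intr=69.0338 cont=68.2408 V=69.0338[EX]; j=1 S=82.4736 intr=48.1464 cont=47.8537 V=48.1464[EX]; j=2 S=110.4450 intr=20.1750 cont=25.6578 V=25.6578[hold]; j=3 S=147.9031 intr=0.0000 cont=8.9796 V=8.9796[hold]
k=2: j=0 S=71.2688 intr=59.3512 cont=58.6082 V=59.3512[EX]; j=1 S=95.4400 intr=35.1800 cont=37.1443 V=37.1443[hold]; j=2 S=127.8091 intr=2.8109 cont=17.5838 V=17.5838[hold]
k=1: j=0 S=82.4736 intr=48.1464 cont=48.3865 V=48.3865[hold]; j=1 S=110.4450 intr=20.1750 cont=27.6149 V=27.6149[hold]
k=0: j=0 S=95.4400 intr=35.1800 cont=38.1911 V=38.1911[hold]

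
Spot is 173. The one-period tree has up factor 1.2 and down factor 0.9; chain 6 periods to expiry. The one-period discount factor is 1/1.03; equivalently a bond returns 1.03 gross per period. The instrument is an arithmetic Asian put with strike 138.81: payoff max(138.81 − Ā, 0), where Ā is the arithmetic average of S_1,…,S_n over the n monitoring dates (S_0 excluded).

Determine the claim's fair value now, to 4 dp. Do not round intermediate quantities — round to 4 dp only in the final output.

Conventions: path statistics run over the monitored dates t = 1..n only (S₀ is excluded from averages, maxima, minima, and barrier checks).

Set p* = 0.4333 (from d < R < u); the path-dependent value is the discounted p*-expectation over all price paths.
Enumerate all 2^6 = 64 price paths (U = up ×1.2, D = down ×0.9); each path with k up-moves has probability p*^k·(1−p*)^(6−k).
DDDDDD: Ā=121.5911, payoff=17.2189, prob=0.033111
UDDDDD: Ā=162.1214, payoff=0.0000, prob=0.025320
DUDDDD: Ā=153.4714, payoff=0.0000, prob=0.025320
UUDDDD: Ā=204.6286, payoff=0.0000, prob=0.019362
DDUDDD: Ā=145.6864, payoff=0.0000, prob=0.025320
UDUDDD: Ā=194.2486, payoff=0.0000, prob=0.019362
DUUDDD: Ā=185.5986, payoff=0.0000, prob=0.019362
UUUDDD: Ā=247.4647, payoff=0.0000, prob=0.014806
DDDUDD: Ā=138.6799, payoff=0.1301, prob=0.025320
UDDUDD: Ā=184.9066, payoff=0.0000, prob=0.019362
DUDUDD: Ā=176.2566, payoff=0.0000, prob=0.019362
UUDUDD: Ā=235.0087, payoff=0.0000, prob=0.014806
DDUUDD: Ā=168.4716, payoff=0.0000, prob=0.019362
UDUUDD: Ā=224.6287, payoff=0.0000, prob=0.014806
DUUUDD: Ā=215.9787, payoff=0.0000, prob=0.014806
UUUUDD: Ā=287.9716, payoff=0.0000, prob=0.011323
DDDDUD: Ā=132.3741, payoff=6.4359, prob=0.025320
UDDDUD: Ā=176.4988, payoff=0.0000, prob=0.019362
DUDDUD: Ā=167.8488, payoff=0.0000, prob=0.019362
UUDDUD: Ā=223.7983, payoff=0.0000, prob=0.014806
DDUDUD: Ā=160.0638, payoff=0.0000, prob=0.019362
UDUDUD: Ā=213.4183, payoff=0.0000, prob=0.014806
DUUDUD: Ā=204.7683, payoff=0.0000, prob=0.014806
UUUDUD: Ā=273.0244, payoff=0.0000, prob=0.011323
DDDUUD: Ā=153.0573, payoff=0.0000, prob=0.019362
UDDUUD: Ā=204.0763, payoff=0.0000, prob=0.014806
DUDUUD: Ā=195.4263, payoff=0.0000, prob=0.014806
UUDUUD: Ā=260.5684, payoff=0.0000, prob=0.011323
DDUUUD: Ā=187.6413, payoff=0.0000, prob=0.014806
UDUUUD: Ā=250.1884, payoff=0.0000, prob=0.011323
DUUUUD: Ā=241.5384, payoff=0.0000, prob=0.011323
UUUUUD: Ā=322.0513, payoff=0.0000, prob=0.008658
DDDDDU: Ā=126.6988, payoff=12.1112, prob=0.025320
UDDDDU: Ā=168.9317, payoff=0.0000, prob=0.019362
DUDDDU: Ā=160.2817, payoff=0.0000, prob=0.019362
UUDDDU: Ā=213.7090, payoff=0.0000, prob=0.014806
DDUDDU: Ā=152.4967, payoff=0.0000, prob=0.019362
UDUDDU: Ā=203.3290, payoff=0.0000, prob=0.014806
DUUDDU: Ā=194.6790, payoff=0.0000, prob=0.014806
UUUDDU: Ā=259.5720, payoff=0.0000, prob=0.011323
DDDUDU: Ā=145.4902, payoff=0.0000, prob=0.019362
UDDUDU: Ā=193.9870, payoff=0.0000, prob=0.014806
DUDUDU: Ā=185.3370, payoff=0.0000, prob=0.014806
UUDUDU: Ā=247.1160, payoff=0.0000, prob=0.011323
DDUUDU: Ā=177.5520, payoff=0.0000, prob=0.014806
UDUUDU: Ā=236.7360, payoff=0.0000, prob=0.011323
DUUUDU: Ā=228.0860, payoff=0.0000, prob=0.011323
UUUUDU: Ā=304.1146, payoff=0.0000, prob=0.008658
DDDDUU: Ā=139.1844, payoff=0.0000, prob=0.019362
UDDDUU: Ā=185.5792, payoff=0.0000, prob=0.014806
DUDDUU: Ā=176.9292, payoff=0.0000, prob=0.014806
UUDDUU: Ā=235.9056, payoff=0.0000, prob=0.011323
DDUDUU: Ā=169.1442, payoff=0.0000, prob=0.014806
UDUDUU: Ā=225.5256, payoff=0.0000, prob=0.011323
DUUDUU: Ā=216.8756, payoff=0.0000, prob=0.011323
UUUDUU: Ā=289.1674, payoff=0.0000, prob=0.008658
DDDUUU: Ā=162.1377, payoff=0.0000, prob=0.014806
UDDUUU: Ā=216.1836, payoff=0.0000, prob=0.011323
DUDUUU: Ā=207.5336, payoff=0.0000, prob=0.011323
UUDUUU: Ā=276.7114, payoff=0.0000, prob=0.008658
DDUUUU: Ā=199.7486, payoff=0.0000, prob=0.011323
UDUUUU: Ā=266.3314, payoff=0.0000, prob=0.008658
DUUUUU: Ā=257.6814, payoff=0.0000, prob=0.008658
UUUUUU: Ā=343.5752, payoff=0.0000, prob=0.006621
Price = Σ prob·payoff / R^6 = 1.043032 / 1.194052 = 0.8735

price = 0.8735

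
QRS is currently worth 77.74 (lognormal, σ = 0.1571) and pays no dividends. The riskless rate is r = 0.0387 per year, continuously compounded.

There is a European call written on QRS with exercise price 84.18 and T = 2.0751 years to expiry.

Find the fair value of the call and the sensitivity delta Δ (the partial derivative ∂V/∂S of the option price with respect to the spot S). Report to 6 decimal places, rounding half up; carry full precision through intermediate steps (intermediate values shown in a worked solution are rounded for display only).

σ√T = 0.1571·√2.0751 = 0.226306
d₁ = (ln(S/K) + (r+σ²/2)T) / (σ√T) = (ln(77.74/84.18) + (0.0387+0.1571²/2)·2.0751) / 0.226306 = (-0.079587 + 0.105914) / 0.226306 = 0.116330
d₂ = d₁ − σ√T = 0.116330 − 0.226306 = -0.109976
e^{−rT} = 0.922834
N(d₁) = 0.546304,  N(d₂) = 0.456214
Call price V = S·N(d₁) − K·e^{−rT}·N(d₂) = 42.469703 − 35.440601 = 7.029102
Δ = N(d₁) = 0.546304

price = 7.029102
Δ = 0.546304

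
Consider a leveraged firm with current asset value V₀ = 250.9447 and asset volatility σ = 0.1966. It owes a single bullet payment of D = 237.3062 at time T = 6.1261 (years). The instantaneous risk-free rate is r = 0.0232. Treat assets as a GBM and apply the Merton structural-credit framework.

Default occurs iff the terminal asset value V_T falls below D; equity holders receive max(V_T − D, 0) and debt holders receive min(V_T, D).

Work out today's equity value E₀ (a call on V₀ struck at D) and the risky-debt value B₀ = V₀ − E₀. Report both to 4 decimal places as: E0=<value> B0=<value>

Work the structural quantities from V₀ = 250.9447 against face 237.3062:
d₁ = [ln(V₀/D) + (r + σ²/2)T] / (σ√T)
   = [ln(250.9447/237.3062) + (0.0232 + 0.5·0.1966²)·6.1261] / (0.1966·√6.1261)
   = [0.055881 + 0.260517] / 0.486604 = 0.650218
d₂ = d₁ − σ√T = 0.650218 − 0.486604 = 0.163614
N(d₁) = 0.742224,  N(d₂) = 0.564982,  e^(−rT) = 0.867512
E₀ = V₀·N(d₁) − D·e^(−rT)·N(d₂)
   = 250.9447·0.742224 − 237.3062·0.867512·0.564982 = 69.946522
B₀ = V₀ − E₀ = 250.9447 − 69.946522 = 180.998178

E0=69.9465 B0=180.9982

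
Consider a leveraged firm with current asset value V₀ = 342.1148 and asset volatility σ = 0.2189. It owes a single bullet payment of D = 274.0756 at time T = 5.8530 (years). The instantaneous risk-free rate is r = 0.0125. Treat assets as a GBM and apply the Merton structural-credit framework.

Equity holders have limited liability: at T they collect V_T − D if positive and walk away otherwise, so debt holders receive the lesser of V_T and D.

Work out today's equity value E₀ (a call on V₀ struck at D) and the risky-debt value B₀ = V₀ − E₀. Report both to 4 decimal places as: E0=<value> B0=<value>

Equity is a call on the firm's assets struck at D = 274.0756:
d₁ = [ln(V₀/D) + (r + σ²/2)T] / (σ√T)
   = [ln(342.1148/274.0756) + (0.0125 + 0.5·0.2189²)·5.8530] / (0.2189·√5.8530)
   = [0.221742 + 0.213392] / 0.529584 = 0.821653
d₂ = d₁ − σ√T = 0.821653 − 0.529584 = 0.292069
N(d₁) = 0.794363,  N(d₂) = 0.614883,  e^(−rT) = 0.929450
E₀ = V₀·N(d₁) − D·e^(−rT)·N(d₂)
   = 342.1148·0.794363 − 274.0756·0.929450·0.614883 = 115.128279
B₀ = V₀ − E₀ = 342.1148 − 115.128279 = 226.986521

E0=115.1283 B0=226.9865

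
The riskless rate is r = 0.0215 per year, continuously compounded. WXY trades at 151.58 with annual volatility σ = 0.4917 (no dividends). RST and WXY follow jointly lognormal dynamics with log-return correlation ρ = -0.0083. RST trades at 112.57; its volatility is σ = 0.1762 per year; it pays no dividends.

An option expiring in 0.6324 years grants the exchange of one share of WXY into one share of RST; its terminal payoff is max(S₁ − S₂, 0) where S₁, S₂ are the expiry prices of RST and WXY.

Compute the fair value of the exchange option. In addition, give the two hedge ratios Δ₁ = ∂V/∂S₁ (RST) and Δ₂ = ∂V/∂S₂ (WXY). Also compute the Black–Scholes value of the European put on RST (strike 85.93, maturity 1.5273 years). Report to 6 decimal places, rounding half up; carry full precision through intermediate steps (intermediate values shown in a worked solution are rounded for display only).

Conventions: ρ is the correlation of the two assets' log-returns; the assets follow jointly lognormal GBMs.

σ_eff = √(σ₁² + σ₂² − 2ρσ₁σ₂) = √(0.1762² + 0.4917² − 2·-0.0083·0.1762·0.4917) = 0.523692
d₁ = (ln(S₁/S₂) + (q₂ − q₁ + σ_eff²/2)T) / (σ_eff√T) = (ln(112.57/151.58) + (0.0 − 0.0 + 0.137127)·0.6324) / 0.416459 = -0.506219
d₂ = d₁ − σ_eff√T = -0.506219 − 0.416459 = -0.922678
N(d₁) = 0.306351,  N(d₂) = 0.178088
V = S₁·e^{−q₁T}·N(d₁) − S₂·e^{−q₂T}·N(d₂) = 34.485986 − 26.994516 = 7.491470
Δ₁ = e^{−q₁T}·N(d₁) = 0.306351;  Δ₂ = −e^{−q₂T}·N(d₂) = -0.178088
[vanilla: RST put K=85.93]
σ√T = 0.1762·√1.5273 = 0.217755
d₁ = (ln(S/K) + (r+σ²/2)T) / (σ√T) = (ln(112.57/85.93) + (0.0215+0.1762²/2)·1.5273) / 0.217755 = (0.270042 + 0.056546) / 0.217755 = 1.499795
d₂ = d₁ − σ√T = 1.499795 − 0.217755 = 1.282040
e^{−rT} = 0.967696
N(−d₁) = 0.066834,  N(−d₂) = 0.099914
price = K·e^{−rT}·N(−d₂) − S·N(−d₁) = 8.308289 − 7.523477 = 0.784812

exchange price = 7.491470
Δ1 = 0.306351
Δ2 = -0.178088
price(RST put K=85.93) = 0.784812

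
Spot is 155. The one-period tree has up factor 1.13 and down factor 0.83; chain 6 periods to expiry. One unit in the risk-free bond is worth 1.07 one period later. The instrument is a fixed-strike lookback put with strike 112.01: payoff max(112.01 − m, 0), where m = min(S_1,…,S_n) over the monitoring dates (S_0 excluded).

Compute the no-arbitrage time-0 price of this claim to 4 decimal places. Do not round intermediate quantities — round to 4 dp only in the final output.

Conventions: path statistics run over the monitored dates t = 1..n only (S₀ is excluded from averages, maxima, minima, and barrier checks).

price = 0.5267

With p* = (R−d)/(u−d) = 0.8000, sum probability × payoff across the paths and divide by R^6.
Enumerate all 2^6 = 64 price paths (U = up ×1.13, D = down ×0.83); each path with k up-moves has probability p*^k·(1−p*)^(6−k).
DDDDDD: m=50.6758, payoff=61.3342, prob=0.000064
UDDDDD: m=68.9923, payoff=43.0177, prob=0.000256
DUDDDD: m=68.9923, payoff=43.0177, prob=0.000256
UUDDDD: m=93.9293, payoff=18.0807, prob=0.001024
DDUDDD: m=68.9923, payoff=43.0177, prob=0.000256
UDUDDD: m=93.9293, payoff=18.0807, prob=0.001024
DUUDDD: m=93.9293, payoff=18.0807, prob=0.001024
UUUDDD: m=127.8796, payoff=0.0000, prob=0.004096
DDDUDD: m=68.9923, payoff=43.0177, prob=0.000256
UDDUDD: m=93.9293, payoff=18.0807, prob=0.001024
DUDUDD: m=93.9293, payoff=18.0807, prob=0.001024
UUDUDD: m=127.8796, payoff=0.0000, prob=0.004096
DDUUDD: m=93.9293, payoff=18.0807, prob=0.001024
UDUUDD: m=127.8796, payoff=0.0000, prob=0.004096
DUUUDD: m=127.8796, payoff=0.0000, prob=0.004096
UUUUDD: m=174.1012, payoff=0.0000, prob=0.016384
DDDDUD: m=68.9923, payoff=43.0177, prob=0.000256
UDDDUD: m=93.9293, payoff=18.0807, prob=0.001024
DUDDUD: m=93.9293, payoff=18.0807, prob=0.001024
UUDDUD: m=127.8796, payoff=0.0000, prob=0.004096
DDUDUD: m=93.9293, payoff=18.0807, prob=0.001024
UDUDUD: m=127.8796, payoff=0.0000, prob=0.004096
DUUDUD: m=127.8796, payoff=0.0000, prob=0.004096
UUUDUD: m=174.1012, payoff=0.0000, prob=0.016384
DDDUUD: m=88.6270, payoff=23.3830, prob=0.001024
UDDUUD: m=120.6608, payoff=0.0000, prob=0.004096
DUDUUD: m=120.6608, payoff=0.0000, prob=0.004096
UUDUUD: m=164.2732, payoff=0.0000, prob=0.016384
DDUUUD: m=106.7795, payoff=5.2305, prob=0.004096
UDUUUD: m=145.3745, payoff=0.0000, prob=0.016384
DUUUUD: m=128.6500, payoff=0.0000, prob=0.016384
UUUUUD: m=175.1500, payoff=0.0000, prob=0.065536
DDDDDU: m=61.0551, payoff=50.9549, prob=0.000256
UDDDDU: m=83.1232, payoff=28.8868, prob=0.001024
DUDDDU: m=83.1232, payoff=28.8868, prob=0.001024
UUDDDU: m=113.1678, payoff=0.0000, prob=0.004096
DDUDDU: m=83.1232, payoff=28.8868, prob=0.001024
UDUDDU: m=113.1678, payoff=0.0000, prob=0.004096
DUUDDU: m=113.1678, payoff=0.0000, prob=0.004096
UUUDDU: m=154.0718, payoff=0.0000, prob=0.016384
DDDUDU: m=83.1232, payoff=28.8868, prob=0.001024
UDDUDU: m=113.1678, payoff=0.0000, prob=0.004096
DUDUDU: m=113.1678, payoff=0.0000, prob=0.004096
UUDUDU: m=154.0718, payoff=0.0000, prob=0.016384
DDUUDU: m=106.7795, payoff=5.2305, prob=0.004096
UDUUDU: m=145.3745, payoff=0.0000, prob=0.016384
DUUUDU: m=128.6500, payoff=0.0000, prob=0.016384
UUUUDU: m=175.1500, payoff=0.0000, prob=0.065536
DDDDUU: m=73.5604, payoff=38.4496, prob=0.001024
UDDDUU: m=100.1485, payoff=11.8615, prob=0.004096
DUDDUU: m=100.1485, payoff=11.8615, prob=0.004096
UUDDUU: m=136.3467, payoff=0.0000, prob=0.016384
DDUDUU: m=100.1485, payoff=11.8615, prob=0.004096
UDUDUU: m=136.3467, payoff=0.0000, prob=0.016384
DUUDUU: m=128.6500, payoff=0.0000, prob=0.016384
UUUDUU: m=175.1500, payoff=0.0000, prob=0.065536
DDDUUU: m=88.6270, payoff=23.3830, prob=0.004096
UDDUUU: m=120.6608, payoff=0.0000, prob=0.016384
DUDUUU: m=120.6608, payoff=0.0000, prob=0.016384
UUDUUU: m=164.2732, payoff=0.0000, prob=0.065536
DDUUUU: m=106.7795, payoff=5.2305, prob=0.016384
UDUUUU: m=145.3745, payoff=0.0000, prob=0.065536
DUUUUU: m=128.6500, payoff=0.0000, prob=0.065536
UUUUUU: m=175.1500, payoff=0.0000, prob=0.262144
Price = Σ prob·payoff / R^6 = 0.790377 / 1.500730 = 0.5267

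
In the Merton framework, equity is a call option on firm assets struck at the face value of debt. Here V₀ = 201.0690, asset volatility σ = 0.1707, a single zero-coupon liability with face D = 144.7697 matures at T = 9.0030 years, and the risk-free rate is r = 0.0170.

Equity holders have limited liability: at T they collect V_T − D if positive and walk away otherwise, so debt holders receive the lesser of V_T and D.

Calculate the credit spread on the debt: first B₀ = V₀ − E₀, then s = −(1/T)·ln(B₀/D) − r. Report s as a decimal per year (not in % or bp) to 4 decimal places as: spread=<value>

With assets at 201.0690 and a single debt payment of 144.7697 at 9.0030 years:
d₁ = [ln(V₀/D) + (r + σ²/2)T] / (σ√T)
   = [ln(201.0690/144.7697) + (0.0170 + 0.5·0.1707²)·9.0030] / (0.1707·√9.0030)
   = [0.328504 + 0.284218] / 0.512185 = 1.196289
d₂ = d₁ − σ√T = 1.196289 − 0.512185 = 0.684104
N(d₁) = 0.884208,  N(d₂) = 0.753045,  e^(−rT) = 0.858086
E₀ = V₀·N(d₁) − D·e^(−rT)·N(d₂)
   = 201.0690·0.884208 − 144.7697·0.858086·0.753045 = 84.239921
B₀ = V₀ − E₀ = 201.0690 − 84.239921 = 116.829079
spread = −(1/T)·ln(B₀/D) − r = −(1/9.0030)·ln(116.829079/144.7697) − 0.0170 = 0.00681786

spread=0.0068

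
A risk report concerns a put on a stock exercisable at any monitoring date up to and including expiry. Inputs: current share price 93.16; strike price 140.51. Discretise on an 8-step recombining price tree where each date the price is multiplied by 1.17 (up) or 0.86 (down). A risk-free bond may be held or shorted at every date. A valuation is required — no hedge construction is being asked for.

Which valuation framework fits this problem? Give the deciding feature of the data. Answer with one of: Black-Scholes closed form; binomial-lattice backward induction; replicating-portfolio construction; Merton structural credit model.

Key observation: an American put (K = 140.51, S₀ = 93.16) on a 8-date tree has no closed form — the optimal stopping decision is embedded and must be resolved recursively from expiry.

framework: binomial-lattice backward induction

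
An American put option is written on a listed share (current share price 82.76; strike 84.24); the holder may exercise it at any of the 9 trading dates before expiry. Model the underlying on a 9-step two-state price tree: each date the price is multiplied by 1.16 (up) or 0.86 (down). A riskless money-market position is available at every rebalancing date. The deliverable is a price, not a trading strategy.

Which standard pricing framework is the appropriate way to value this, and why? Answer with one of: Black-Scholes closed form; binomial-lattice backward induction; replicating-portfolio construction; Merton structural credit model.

Key observation: with exercise allowed before expiry on a discrete up/down model (9 steps from spot 82.76), the strike-84.24 put's value must be rolled back through the tree testing early exercise at each node.

framework: binomial-lattice backward induction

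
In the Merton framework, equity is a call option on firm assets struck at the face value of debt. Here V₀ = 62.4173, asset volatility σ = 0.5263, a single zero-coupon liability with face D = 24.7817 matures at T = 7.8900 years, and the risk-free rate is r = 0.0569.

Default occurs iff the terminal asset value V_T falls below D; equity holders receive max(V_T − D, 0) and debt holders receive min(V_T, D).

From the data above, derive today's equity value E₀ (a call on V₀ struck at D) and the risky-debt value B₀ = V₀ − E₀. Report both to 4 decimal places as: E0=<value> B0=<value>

With assets at 62.4173 and a single debt payment of 24.7817 at 7.8900 years:
d₁ = [ln(V₀/D) + (r + σ²/2)T] / (σ√T)
   = [ln(62.4173/24.7817) + (0.0569 + 0.5·0.5263²)·7.8900] / (0.5263·√7.8900)
   = [0.923737 + 1.541673] / 1.478332 = 1.667698
d₂ = d₁ − σ√T = 1.667698 − 1.478332 = 0.189366
N(d₁) = 0.952312,  N(d₂) = 0.575097,  e^(−rT) = 0.638304
E₀ = V₀·N(d₁) − D·e^(−rT)·N(d₂)
   = 62.4173·0.952312 − 24.7817·0.638304·0.575097 = 50.343722
B₀ = V₀ − E₀ = 62.4173 − 50.343722 = 12.073578

E0=50.3437 B0=12.0736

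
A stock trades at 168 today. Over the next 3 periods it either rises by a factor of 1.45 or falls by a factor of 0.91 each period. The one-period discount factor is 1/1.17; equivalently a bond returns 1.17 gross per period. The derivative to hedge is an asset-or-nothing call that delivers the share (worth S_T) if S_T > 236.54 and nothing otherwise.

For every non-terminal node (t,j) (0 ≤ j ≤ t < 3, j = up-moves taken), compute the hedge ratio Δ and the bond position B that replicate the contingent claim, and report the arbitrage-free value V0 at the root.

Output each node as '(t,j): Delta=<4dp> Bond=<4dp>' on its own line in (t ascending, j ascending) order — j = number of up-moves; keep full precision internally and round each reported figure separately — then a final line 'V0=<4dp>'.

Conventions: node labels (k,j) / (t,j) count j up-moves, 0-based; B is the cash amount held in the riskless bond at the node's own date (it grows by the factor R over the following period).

(0,0): Delta=1.6484 Bond=-168.8693
(1,0): Delta=1.6023 Bond=-190.5207
(1,1): Delta=1.6796 Bond=-205.1761
(2,0): Delta=0.0000 Bond=0.0000
(2,1): Delta=2.6852 Bond=-462.9653
(2,2): Delta=1.0000 Bond=0.0000
V0=108.0665

No-arbitrage ⇒ martingale measure with p* = (R−d)/(u−d) = 0.4815.
Terminal payoffs: V(3,0)=0.0000, V(3,1)=0.0000, V(3,2)=321.4302, V(3,3)=512.1690
  t=2,j=0: stock 139.1208 → up 201.7252 (V=0.0000), down 126.5999 (V=0.0000). Price 0.0000; hedge Δ=0.0000, bond B=0.0000.
  t=2,j=1: stock 221.6760 → up 321.4302 (V=321.4302), down 201.7252 (V=0.0000). Price 132.2758; hedge Δ=2.6852, bond B=-462.9653.
  t=2,j=2: stock 353.2200 → up 512.1690 (V=512.1690), down 321.4302 (V=321.4302). Price 353.2200; hedge Δ=1.0000, bond B=0.0000.
  t=1,j=0: stock 152.8800 → up 221.6760 (V=132.2758), down 139.1208 (V=0.0000). Price 54.4345; hedge Δ=1.6023, bond B=-190.5207.
  t=1,j=1: stock 243.6000 → up 353.2200 (V=353.2200), down 221.6760 (V=132.2758). Price 203.9798; hedge Δ=1.6796, bond B=-205.1761.
  t=0,j=0: stock 168.0000 → up 243.6000 (V=203.9798), down 152.8800 (V=54.4345). Price 108.0665; hedge Δ=1.6484, bond B=-168.8693.
As a check, the time-0 holding Δ(0,0)·S0 + B(0,0) comes to 108.0665 — exactly V0.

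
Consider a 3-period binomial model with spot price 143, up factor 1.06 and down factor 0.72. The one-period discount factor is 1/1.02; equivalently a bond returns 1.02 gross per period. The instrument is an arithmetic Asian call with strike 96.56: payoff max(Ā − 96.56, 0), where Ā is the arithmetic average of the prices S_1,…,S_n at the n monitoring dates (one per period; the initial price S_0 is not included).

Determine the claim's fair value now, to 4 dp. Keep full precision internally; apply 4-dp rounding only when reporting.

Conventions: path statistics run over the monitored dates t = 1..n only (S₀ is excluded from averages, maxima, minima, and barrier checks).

Set p* = 0.8824 (from d < R < u); the path-dependent value is the discounted p*-expectation over all price paths.
Enumerate all 2^3 = 8 price paths (U = up ×1.06, D = down ×0.72); each path with k up-moves has probability p*^k·(1−p*)^(3−k).
DDD: Ā=76.8219, payoff=0.0000, prob=0.001628
UDD: Ā=113.0989, payoff=16.5389, prob=0.012212
DUD: Ā=96.8922, payoff=0.3322, prob=0.012212
UUD: Ā=142.6469, payoff=46.0869, prob=0.091594
DDU: Ā=85.2234, payoff=0.0000, prob=0.012212
UDU: Ā=125.4678, payoff=28.9078, prob=0.091594
DUU: Ā=109.2612, payoff=12.7012, prob=0.091594
UUU: Ā=160.8567, payoff=64.2967, prob=0.686953
Price = Σ prob·payoff / R^3 = 52.407236 / 1.061208 = 49.3845

price = 49.3845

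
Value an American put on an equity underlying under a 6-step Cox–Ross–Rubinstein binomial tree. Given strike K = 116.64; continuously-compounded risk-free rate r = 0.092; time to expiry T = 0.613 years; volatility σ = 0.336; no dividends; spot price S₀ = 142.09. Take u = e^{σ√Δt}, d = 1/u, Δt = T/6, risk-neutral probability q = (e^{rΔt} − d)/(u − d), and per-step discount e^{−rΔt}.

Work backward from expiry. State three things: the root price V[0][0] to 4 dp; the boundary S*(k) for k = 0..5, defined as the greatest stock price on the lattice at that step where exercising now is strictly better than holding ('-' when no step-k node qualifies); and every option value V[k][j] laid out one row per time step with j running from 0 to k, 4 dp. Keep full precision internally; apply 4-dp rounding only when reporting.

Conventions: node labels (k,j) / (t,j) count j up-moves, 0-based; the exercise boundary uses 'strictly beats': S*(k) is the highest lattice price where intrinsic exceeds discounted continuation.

price = 3.0126
boundary = - - - - 92.4688 102.9526
tree:
3.0126
5.2975 0.9334
9.1051 1.8379 0.1056
15.1713 3.6054 0.2207 0.0000
24.1712 7.0422 0.4612 0.0000 0.0000
33.5875 13.6874 0.9640 0.0000 0.0000 0.0000
42.0448 24.1712 2.0150 0.0000 0.0000 0.0000 0.0000

params: Δt=0.10217 u=1.11338 d=0.89817 q=0.51706 e^(-rΔt)=0.99064
t_6 payoffs: 42.0448 24.1712 2.0150 0.0000 0.0000 0.0000 0.0000
t_5: node(5,0) S=83.0525 payoff=33.5875 vs cont=32.4963 → 33.5875 [stop]  node(5,1) S=102.9526 payoff=13.6874 vs cont=12.5962 → 13.6874 [stop]  node(5,2) S=127.6208 payoff=0.0000 vs cont=0.9640 → 0.9640 [wait]  node(5,3) S=158.1997 payoff=0.0000 vs cont=0.0000 → 0.0000 [wait]  node(5,4) S=196.1055 payoff=0.0000 vs cont=0.0000 → 0.0000 [wait]  node(5,5) S=243.0939 payoff=0.0000 vs cont=0.0000 → 0.0000 [wait]  ⇒ S*(5)=102.9526
t_4: node(4,0) S=92.4688 payoff=24.1712 vs cont=23.0800 → 24.1712 [stop]  node(4,1) S=114.6250 payoff=2.0150 vs cont=7.0422 → 7.0422 [wait]  node(4,2) S=142.0900 payoff=0.0000 vs cont=0.4612 → 0.4612 [wait]  node(4,3) S=176.1358 payoff=0.0000 vs cont=0.0000 → 0.0000 [wait]  node(4,4) S=218.3393 payoff=0.0000 vs cont=0.0000 → 0.0000 [wait]  ⇒ S*(4)=92.4688
t_3: node(3,0) S=102.9526 payoff=13.6874 vs cont=15.1713 → 15.1713 [wait]  node(3,1) S=127.6208 payoff=0.0000 vs cont=3.6054 → 3.6054 [wait]  node(3,2) S=158.1997 payoff=0.0000 vs cont=0.2207 → 0.2207 [wait]  node(3,3) S=196.1055 payoff=0.0000 vs cont=0.0000 → 0.0000 [wait]  ⇒ S*(3)=-
t_2: node(2,0) S=114.6250 payoff=2.0150 vs cont=9.1051 → 9.1051 [wait]  node(2,1) S=142.0900 payoff=0.0000 vs cont=1.8379 → 1.8379 [wait]  node(2,2) S=176.1358 payoff=0.0000 vs cont=0.1056 → 0.1056 [wait]  ⇒ S*(2)=-
t_1: node(1,0) S=127.6208 payoff=0.0000 vs cont=5.2975 → 5.2975 [wait]  node(1,1) S=158.1997 payoff=0.0000 vs cont=0.9334 → 0.9334 [wait]  ⇒ S*(1)=-
t_0: node(0,0) S=142.0900 payoff=0.0000 vs cont=3.0126 → 3.0126 [wait]  ⇒ S*(0)=-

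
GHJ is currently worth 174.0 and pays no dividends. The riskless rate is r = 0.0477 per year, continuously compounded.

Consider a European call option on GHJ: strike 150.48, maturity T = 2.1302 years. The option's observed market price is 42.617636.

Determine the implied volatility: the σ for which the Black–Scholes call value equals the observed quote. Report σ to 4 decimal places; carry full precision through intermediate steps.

At σ = 0.1937 the Black–Scholes value reproduces the quote:
σ√T = 0.1937·√2.1302 = 0.282709
d₁ = (ln(S/K) + (r+σ²/2)T) / (σ√T) = (ln(174.0/150.48) + (0.0477+0.1937²/2)·2.1302) / 0.282709 = (0.145225 + 0.141573) / 0.282709 = 1.014463
d₂ = d₁ − σ√T = 1.014463 − 0.282709 = 0.731754
e^{−rT} = 0.903381
N(d₁) = 0.844819,  N(d₂) = 0.767841
V = S·N(d₁) − K·e^{−rT}·N(d₂) = 146.998508 − 104.380872 = 42.617636 (equal to the quote); since ∂V/∂σ > 0 for all σ, the implied volatility is unique

sigma = 0.1937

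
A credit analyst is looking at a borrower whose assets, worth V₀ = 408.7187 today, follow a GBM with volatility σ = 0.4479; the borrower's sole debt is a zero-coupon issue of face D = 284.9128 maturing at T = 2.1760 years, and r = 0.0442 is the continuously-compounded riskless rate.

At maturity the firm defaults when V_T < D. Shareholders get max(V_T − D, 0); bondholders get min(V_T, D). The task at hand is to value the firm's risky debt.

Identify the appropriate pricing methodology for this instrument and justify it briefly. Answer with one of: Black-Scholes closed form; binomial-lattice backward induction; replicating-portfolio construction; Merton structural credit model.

Key observation: the question is about default risk generated by asset-value dynamics against a debt face of 284.9128 — the structural framework prices exactly that.

framework: Merton structural credit model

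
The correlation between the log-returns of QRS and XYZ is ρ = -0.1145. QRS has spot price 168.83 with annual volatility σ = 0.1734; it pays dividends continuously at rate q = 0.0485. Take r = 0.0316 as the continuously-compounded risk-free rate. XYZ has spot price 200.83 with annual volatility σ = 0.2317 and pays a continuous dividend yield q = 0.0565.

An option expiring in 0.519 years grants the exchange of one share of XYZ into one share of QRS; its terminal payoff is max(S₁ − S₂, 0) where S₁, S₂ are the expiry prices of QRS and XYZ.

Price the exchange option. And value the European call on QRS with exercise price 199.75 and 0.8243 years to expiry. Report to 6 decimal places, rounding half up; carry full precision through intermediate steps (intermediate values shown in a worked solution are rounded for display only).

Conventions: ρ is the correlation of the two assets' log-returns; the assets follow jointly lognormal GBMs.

σ_eff = √(σ₁² + σ₂² − 2ρσ₁σ₂) = √(0.1734² + 0.2317² − 2·-0.1145·0.1734·0.2317) = 0.304882
d₁ = (ln(S₁/S₂) + (q₂ − q₁ + σ_eff²/2)T) / (σ_eff√T) = (ln(168.83/200.83) + (0.0565 − 0.0485 + 0.046476)·0.519) / 0.219642 = -0.661500
d₂ = d₁ − σ_eff√T = -0.661500 − 0.219642 = -0.881142
N(d₁) = 0.254146,  N(d₂) = 0.189120
V = S₁·e^{−q₁T}·N(d₁) − S₂·e^{−q₂T}·N(d₂) = 41.840863 − 36.883487 = 4.957376
[vanilla: QRS call K=199.75]
σ√T = 0.1734·√0.8243 = 0.157432
d₁ = (ln(S/K) + (r−q+σ²/2)T) / (σ√T) = (ln(168.83/199.75) + (0.0316−0.0485+0.1734²/2)·0.8243) / 0.157432 = (-0.168174 − 0.001538) / 0.157432 = -1.078009
d₂ = d₁ − σ√T = -1.078009 − 0.157432 = -1.235441
e^{−rT} = 0.974288
e^{−qT} = 0.960810
N(d₁) = 0.140515,  N(d₂) = 0.108333
price = S·e^{−qT}·N(d₁) − K·e^{−rT}·N(d₂) = 22.793417 − 21.083188 = 1.710229

exchange price = 4.957376
price(QRS call K=199.75) = 1.710229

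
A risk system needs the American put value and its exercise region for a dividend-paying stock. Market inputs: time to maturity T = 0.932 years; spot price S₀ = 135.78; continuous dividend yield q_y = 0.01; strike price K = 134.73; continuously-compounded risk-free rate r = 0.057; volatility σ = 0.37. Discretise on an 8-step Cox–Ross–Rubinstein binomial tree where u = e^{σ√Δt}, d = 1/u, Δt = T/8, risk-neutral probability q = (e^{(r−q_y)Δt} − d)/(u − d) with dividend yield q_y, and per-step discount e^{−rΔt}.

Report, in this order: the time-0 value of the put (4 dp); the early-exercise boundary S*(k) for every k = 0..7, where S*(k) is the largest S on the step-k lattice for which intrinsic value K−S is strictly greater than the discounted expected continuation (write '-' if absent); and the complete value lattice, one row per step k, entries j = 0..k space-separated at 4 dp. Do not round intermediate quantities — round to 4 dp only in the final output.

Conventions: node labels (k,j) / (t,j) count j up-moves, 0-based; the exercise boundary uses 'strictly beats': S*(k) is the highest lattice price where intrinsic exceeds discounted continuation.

price = 15.7225
boundary = - - - 92.9600 81.9313 92.9600 105.4734 119.6711
tree:
15.7225
22.5376 8.8471
31.2687 13.7619 3.8550
41.7700 20.7704 6.6588 0.9909
52.7987 30.1785 11.2665 1.9564 0.0000
62.5190 41.7700 18.5314 3.8629 0.0000 0.0000
71.0861 52.7987 29.2566 7.6270 0.0000 0.0000 0.0000
78.6368 62.5190 41.7700 15.0589 0.0000 0.0000 0.0000 0.0000
85.2917 71.0861 52.7987 29.2566 0.0000 0.0000 0.0000 0.0000 0.0000

params: Δt=0.11650 u=1.13461 d=0.88136 q=0.49015 e^(-rΔt)=0.99338
t_8 payoffs: 85.2917 71.0861 52.7987 29.2566 0.0000 0.0000 0.0000 0.0000 0.0000
t_7: node(7,0) S=56.0932 payoff=78.6368 vs cont=77.8104 → 78.6368 [stop]  node(7,1) S=72.2110 payoff=62.5190 vs cont=61.7114 → 62.5190 [stop]  node(7,2) S=92.9600 payoff=41.7700 vs cont=40.9865 → 41.7700 [stop]  node(7,3) S=119.6711 payoff=15.0589 vs cont=14.8178 → 15.0589 [stop]  node(7,4) S=154.0573 payoff=0.0000 vs cont=0.0000 → 0.0000 [wait]  node(7,5) S=198.3240 payoff=0.0000 vs cont=0.0000 → 0.0000 [wait]  node(7,6) S=255.3103 payoff=0.0000 vs cont=0.0000 → 0.0000 [wait]  node(7,7) S=328.6710 payoff=0.0000 vs cont=0.0000 → 0.0000 [wait]  ⇒ S*(7)=119.6711
t_6: node(6,0) S=63.6439 payoff=71.0861 vs cont=70.2685 → 71.0861 [stop]  node(6,1) S=81.9313 payoff=52.7987 vs cont=52.0024 → 52.7987 [stop]  node(6,2) S=105.4734 payoff=29.2566 vs cont=28.4877 → 29.2566 [stop]  node(6,3) S=135.7800 payoff=0.0000 vs cont=7.6270 → 7.6270 [wait]  node(6,4) S=174.7949 payoff=0.0000 vs cont=0.0000 → 0.0000 [wait]  node(6,5) S=225.0204 payoff=0.0000 vs cont=0.0000 → 0.0000 [wait]  node(6,6) S=289.6776 payoff=0.0000 vs cont=0.0000 → 0.0000 [wait]  ⇒ S*(6)=105.4734
t_5: node(5,0) S=72.2110 payoff=62.5190 vs cont=61.7114 → 62.5190 [stop]  node(5,1) S=92.9600 payoff=41.7700 vs cont=40.9865 → 41.7700 [stop]  node(5,2) S=119.6711 payoff=15.0589 vs cont=18.5314 → 18.5314 [wait]  node(5,3) S=154.0573 payoff=0.0000 vs cont=3.8629 → 3.8629 [wait]  node(5,4) S=198.3240 payoff=0.0000 vs cont=0.0000 → 0.0000 [wait]  node(5,5) S=255.3103 payoff=0.0000 vs cont=0.0000 → 0.0000 [wait]  ⇒ S*(5)=92.9600
t_4: node(4,0) S=81.9313 payoff=52.7987 vs cont=52.0024 → 52.7987 [stop]  node(4,1) S=105.4734 payoff=29.2566 vs cont=30.1785 → 30.1785 [wait]  node(4,2) S=135.7800 payoff=0.0000 vs cont=11.2665 → 11.2665 [wait]  node(4,3) S=174.7949 payoff=0.0000 vs cont=1.9564 → 1.9564 [wait]  node(4,4) S=225.0204 payoff=0.0000 vs cont=0.0000 → 0.0000 [wait]  ⇒ S*(4)=81.9313
t_3: node(3,0) S=92.9600 payoff=41.7700 vs cont=41.4354 → 41.7700 [stop]  node(3,1) S=119.6711 payoff=15.0589 vs cont=20.7704 → 20.7704 [wait]  node(3,2) S=154.0573 payoff=0.0000 vs cont=6.6588 → 6.6588 [wait]  node(3,3) S=198.3240 payoff=0.0000 vs cont=0.9909 → 0.9909 [wait]  ⇒ S*(3)=92.9600
t_2: node(2,0) S=105.4734 payoff=29.2566 vs cont=31.2687 → 31.2687 [wait]  node(2,1) S=135.7800 payoff=0.0000 vs cont=13.7619 → 13.7619 [wait]  node(2,2) S=174.7949 payoff=0.0000 vs cont=3.8550 → 3.8550 [wait]  ⇒ S*(2)=-
t_1: node(1,0) S=119.6711 payoff=15.0589 vs cont=22.5376 → 22.5376 [wait]  node(1,1) S=154.0573 payoff=0.0000 vs cont=8.8471 → 8.8471 [wait]  ⇒ S*(1)=-
t_0: node(0,0) S=135.7800 payoff=0.0000 vs cont=15.7225 → 15.7225 [wait]  ⇒ S*(0)=-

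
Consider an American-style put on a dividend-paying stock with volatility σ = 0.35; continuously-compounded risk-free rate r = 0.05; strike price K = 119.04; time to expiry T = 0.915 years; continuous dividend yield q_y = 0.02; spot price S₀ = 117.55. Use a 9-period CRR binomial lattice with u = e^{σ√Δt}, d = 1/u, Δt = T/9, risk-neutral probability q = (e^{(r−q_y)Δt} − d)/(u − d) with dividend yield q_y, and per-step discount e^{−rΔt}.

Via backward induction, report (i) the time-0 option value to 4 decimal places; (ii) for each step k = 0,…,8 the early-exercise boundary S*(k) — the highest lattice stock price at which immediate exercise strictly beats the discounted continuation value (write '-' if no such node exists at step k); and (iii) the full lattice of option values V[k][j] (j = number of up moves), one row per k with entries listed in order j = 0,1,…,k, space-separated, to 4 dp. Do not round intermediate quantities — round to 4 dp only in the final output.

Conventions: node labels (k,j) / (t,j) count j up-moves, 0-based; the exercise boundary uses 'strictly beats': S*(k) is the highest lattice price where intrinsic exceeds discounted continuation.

Δt=0.10167, u=1.11806, d=0.89440, q=0.48579, disc=e^(-rΔt)=0.99493
k=9 terminal: V=max(K-S,0) → 75.9849 65.2183 51.7594 34.9347 13.9029 0.0000 0.0000 0.0000 0.0000 0.0000
k=8: j=0 S=48.1383 intr=70.9017 cont=70.3959 V=70.9017[EX]; j=1 S=60.1760 intr=58.8640 cont=58.3826 V=58.8640[EX]; j=2 S=75.2240 intr=43.8160 cont=43.3652 V=43.8160[EX]; j=3 S=94.0350 intr=25.0050 cont=24.5924 V=25.0050[EX]; j=4 S=117.5500 intr=1.4900 cont=7.1128 V=7.1128[hold]; j=5 S=146.9453 intr=0.0000 cont=0.0000 V=0.0000[hold]; j=6 S=183.6913 intr=0.0000 cont=0.0000 V=0.0000[hold]; j=7 S=229.6263 intr=0.0000 cont=0.0000 V=0.0000[hold]; j=8 S=287.0481 intr=0.0000 cont=0.0000 V=0.0000[hold]  S*(8)=94.0350
k=7: j=0 S=53.8217 intr=65.2183 cont=64.7241 V=65.2183[EX]; j=1 S=67.2806 intr=51.7594 cont=51.2924 V=51.7594[EX]; j=2 S=84.1053 intr=34.9347 cont=34.5020 V=34.9347[EX]; j=3 S=105.1371 intr=13.9029 cont=16.2305 V=16.2305[hold]; j=4 S=131.4284 intr=0.0000 cont=3.6389 V=3.6389[hold]; j=5 S=164.2942 intr=0.0000 cont=0.0000 V=0.0000[hold]; j=6 S=205.3786 intr=0.0000 cont=0.0000 V=0.0000[hold]; j=7 S=256.7368 intr=0.0000 cont=0.0000 V=0.0000[hold]  S*(7)=84.1053
k=6: j=0 S=60.1760 intr=58.8640 cont=58.3826 V=58.8640[EX]; j=1 S=75.2240 intr=43.8160 cont=43.3652 V=43.8160[EX]; j=2 S=94.0350 intr=25.0050 cont=25.7174 V=25.7174[hold]; j=3 S=117.5500 intr=1.4900 cont=10.0624 V=10.0624[hold]; j=4 S=146.9453 intr=0.0000 cont=1.8617 V=1.8617[hold]; j=5 S=183.6913 intr=0.0000 cont=0.0000 V=0.0000[hold]; j=6 S=229.6263 intr=0.0000 cont=0.0000 V=0.0000[hold]  S*(6)=75.2240
k=5: j=0 S=67.2806 intr=51.7594 cont=51.2924 V=51.7594[EX]; j=1 S=84.1053 intr=34.9347 cont=34.8463 V=34.9347[EX]; j=2 S=105.1371 intr=13.9029 cont=18.0206 V=18.0206[hold]; j=3 S=131.4284 intr=0.0000 cont=6.0478 V=6.0478[hold]; j=4 S=164.2942 intr=0.0000 cont=0.9525 V=0.9525[hold]; j=5 S=205.3786 intr=0.0000 cont=0.0000 V=0.0000[hold]  S*(5)=84.1053
k=4: j=0 S=75.2240 intr=43.8160 cont=43.3652 V=43.8160[EX]; j=1 S=94.0350 intr=25.0050 cont=26.5826 V=26.5826[hold]; j=2 S=117.5500 intr=1.4900 cont=12.1425 V=12.1425[hold]; j=3 S=146.9453 intr=0.0000 cont=3.5544 V=3.5544[hold]; j=4 S=183.6913 intr=0.0000 cont=0.4873 V=0.4873[hold]  S*(4)=75.2240
k=3: j=0 S=84.1053 intr=34.9347 cont=35.2645 V=35.2645[hold]; j=1 S=105.1371 intr=13.9029 cont=19.4685 V=19.4685[hold]; j=2 S=131.4284 intr=0.0000 cont=7.9301 V=7.9301[hold]; j=3 S=164.2942 intr=0.0000 cont=2.0540 V=2.0540[hold]  S*(3)=-
k=2: j=0 S=94.0350 intr=25.0050 cont=27.4511 V=27.4511[hold]; j=1 S=117.5500 intr=1.4900 cont=13.7930 V=13.7930[hold]; j=2 S=146.9453 intr=0.0000 cont=5.0498 V=5.0498[hold]  S*(2)=-
k=1: j=0 S=105.1371 intr=13.9029 cont=20.7106 V=20.7106[hold]; j=1 S=131.4284 intr=0.0000 cont=9.4973 V=9.4973[hold]  S*(1)=-
k=0: j=0 S=117.5500 intr=1.4900 cont=15.1860 V=15.1860[hold]  S*(0)=-

price = 15.1860
boundary = - - - - 75.2240 84.1053 75.2240 84.1053 94.0350
tree:
15.1860
20.7106 9.4973
27.4511 13.7930 5.0498
35.2645 19.4685 7.9301 2.0540
43.8160 26.5826 12.1425 3.5544 0.4873
51.7594 34.9347 18.0206 6.0478 0.9525 0.0000
58.8640 43.8160 25.7174 10.0624 1.8617 0.0000 0.0000
65.2183 51.7594 34.9347 16.2305 3.6389 0.0000 0.0000 0.0000
70.9017 58.8640 43.8160 25.0050 7.1128 0.0000 0.0000 0.0000 0.0000
75.9849 65.2183 51.7594 34.9347 13.9029 0.0000 0.0000 0.0000 0.0000 0.0000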